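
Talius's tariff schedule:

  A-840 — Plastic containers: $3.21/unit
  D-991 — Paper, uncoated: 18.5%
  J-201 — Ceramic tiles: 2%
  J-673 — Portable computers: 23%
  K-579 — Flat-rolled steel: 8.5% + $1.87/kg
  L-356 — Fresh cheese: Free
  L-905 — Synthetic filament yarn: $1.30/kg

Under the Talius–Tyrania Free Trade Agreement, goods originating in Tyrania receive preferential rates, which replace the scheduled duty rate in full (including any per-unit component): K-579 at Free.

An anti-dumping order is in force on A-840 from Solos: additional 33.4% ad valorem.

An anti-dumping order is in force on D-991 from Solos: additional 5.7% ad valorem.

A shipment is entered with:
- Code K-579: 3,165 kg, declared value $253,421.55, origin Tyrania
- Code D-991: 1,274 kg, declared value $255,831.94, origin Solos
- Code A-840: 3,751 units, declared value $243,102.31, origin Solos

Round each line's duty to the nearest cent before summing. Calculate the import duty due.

Line 1 (K-579, Tyrania, 3,165 kg, $253,421.55):
Base rate for K-579 is 8.5% + $1.87/kg.
Origin Tyrania qualifies under the Talius–Tyrania agreement and K-579 is covered: preferential rate Free applies instead.
Duty = $253,421.55 × 0% = $0.00.
Line 2 (D-991, Solos, 1,274 kg, $255,831.94):
Base rate for D-991 is 18.5%.
Additional duty on D-991 from Solos: +5.7%. Applied ad valorem rate: 18.5% + 5.7% = 24.2%.
Duty = $255,831.94 × 24.2% = $61,911.33.
Line 3 (A-840, Solos, 3,751 units, $243,102.31):
Base rate for A-840 is $3.21/unit.
Additional duty on A-840 from Solos: +33.4% ad valorem. Applied ad valorem rate = 33.4%.
Duty = $243,102.31 × 33.4% + 3,751 × $3.21 = $93,236.88.
Total = $0.00 + $61,911.33 + $93,236.88 = $155,148.21.

$155,148.21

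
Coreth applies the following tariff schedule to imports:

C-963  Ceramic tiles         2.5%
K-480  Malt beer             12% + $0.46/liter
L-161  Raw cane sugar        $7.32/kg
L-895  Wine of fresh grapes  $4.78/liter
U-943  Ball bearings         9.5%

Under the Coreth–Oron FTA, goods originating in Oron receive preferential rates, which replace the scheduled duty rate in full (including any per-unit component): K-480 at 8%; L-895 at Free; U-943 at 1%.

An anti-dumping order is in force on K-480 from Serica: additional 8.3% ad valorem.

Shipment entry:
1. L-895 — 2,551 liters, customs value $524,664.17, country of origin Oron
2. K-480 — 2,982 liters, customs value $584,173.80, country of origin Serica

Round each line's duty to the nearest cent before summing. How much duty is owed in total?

Line 1 (L-895, Oron, 2,551 liters, $524,664.17):
Base rate for L-895 is $4.78/liter.
Origin Oron qualifies under the Coreth–Oron agreement and L-895 is covered: preferential rate Free applies instead.
Duty = $524,664.17 × 0% = $0.00.
Line 2 (K-480, Serica, 2,982 liters, $584,173.80):
Base rate for K-480 is 12% + $0.46/liter.
K-480 has an FTA preferential rate, but origin Serica is not Oron; base rate stands.
Additional duty on K-480 from Serica: +8.3%. Applied ad valorem rate: 12% + 8.3% = 20.3%.
Duty = $584,173.80 × 20.3% + 2,982 × $0.46 = $119,959.00.
Total = $0.00 + $119,959.00 = $119,959.00.

$119,959.00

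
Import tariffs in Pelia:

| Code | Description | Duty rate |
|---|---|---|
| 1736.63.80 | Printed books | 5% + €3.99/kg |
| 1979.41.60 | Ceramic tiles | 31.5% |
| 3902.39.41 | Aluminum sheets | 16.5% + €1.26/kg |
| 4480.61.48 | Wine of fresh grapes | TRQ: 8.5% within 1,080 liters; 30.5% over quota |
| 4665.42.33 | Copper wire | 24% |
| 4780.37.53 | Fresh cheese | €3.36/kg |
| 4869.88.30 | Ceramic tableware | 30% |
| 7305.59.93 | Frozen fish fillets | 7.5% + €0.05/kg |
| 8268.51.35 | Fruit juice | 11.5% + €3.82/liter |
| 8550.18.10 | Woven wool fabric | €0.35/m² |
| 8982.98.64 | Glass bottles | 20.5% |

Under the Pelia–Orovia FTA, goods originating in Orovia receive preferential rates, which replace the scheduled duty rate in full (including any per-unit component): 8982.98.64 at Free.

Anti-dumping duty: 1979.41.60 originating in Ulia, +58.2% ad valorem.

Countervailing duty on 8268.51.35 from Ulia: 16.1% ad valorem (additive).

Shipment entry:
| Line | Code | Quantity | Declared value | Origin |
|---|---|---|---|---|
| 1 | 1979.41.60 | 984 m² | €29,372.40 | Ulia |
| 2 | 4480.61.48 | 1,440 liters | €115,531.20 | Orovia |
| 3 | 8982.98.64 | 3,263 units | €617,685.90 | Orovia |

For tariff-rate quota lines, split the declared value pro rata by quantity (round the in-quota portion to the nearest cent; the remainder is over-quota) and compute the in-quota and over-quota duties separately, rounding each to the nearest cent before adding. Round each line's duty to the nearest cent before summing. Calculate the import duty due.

Line 1 (1979.41.60, Ulia, 984 m², €29,372.40):
Base rate for 1979.41.60 is 31.5%.
Additional duty on 1979.41.60 from Ulia: +58.2%. Applied ad valorem rate: 31.5% + 58.2% = 89.7%.
Duty = €29,372.40 × 89.7% = €26,347.04.
Line 2 (4480.61.48, Orovia, 1,440 liters, €115,531.20):
Code 4480.61.48 is under a tariff-rate quota (threshold 1,080 liters). In-quota: 1,080 liters at 8.5%; over-quota: 360 liters at 30.5%.
Pro-rata value split: in-quota = €115,531.20 × 1,080/1,440 = €86,648.40; over-quota = €115,531.20 − €86,648.40 = €28,882.80.
In-quota duty = €86,648.40 × 8.5% = €7,365.11. Over-quota duty = €28,882.80 × 30.5% = €8,809.25.
Line duty = €7,365.11 + €8,809.25 = €16,174.36.
Line 3 (8982.98.64, Orovia, 3,263 units, €617,685.90):
Base rate for 8982.98.64 is 20.5%.
Origin Orovia qualifies under the Pelia–Orovia agreement and 8982.98.64 is covered: preferential rate Free applies instead.
Duty = €617,685.90 × 0% = €0.00.
Total = €26,347.04 + €16,174.36 + €0.00 = €42,521.40.

€42,521.40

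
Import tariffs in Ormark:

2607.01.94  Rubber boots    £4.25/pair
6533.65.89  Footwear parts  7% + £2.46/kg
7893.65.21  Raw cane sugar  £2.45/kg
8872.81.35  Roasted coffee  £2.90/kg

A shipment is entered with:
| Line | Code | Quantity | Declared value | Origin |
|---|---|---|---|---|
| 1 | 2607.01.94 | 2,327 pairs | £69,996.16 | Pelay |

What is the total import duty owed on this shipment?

Line 1 (2607.01.94, Pelay, 2,327 pairs, £69,996.16):
Base rate for 2607.01.94 is £4.25/pair.
Duty = 2,327 × £4.25 = £9,889.75.

£9,889.75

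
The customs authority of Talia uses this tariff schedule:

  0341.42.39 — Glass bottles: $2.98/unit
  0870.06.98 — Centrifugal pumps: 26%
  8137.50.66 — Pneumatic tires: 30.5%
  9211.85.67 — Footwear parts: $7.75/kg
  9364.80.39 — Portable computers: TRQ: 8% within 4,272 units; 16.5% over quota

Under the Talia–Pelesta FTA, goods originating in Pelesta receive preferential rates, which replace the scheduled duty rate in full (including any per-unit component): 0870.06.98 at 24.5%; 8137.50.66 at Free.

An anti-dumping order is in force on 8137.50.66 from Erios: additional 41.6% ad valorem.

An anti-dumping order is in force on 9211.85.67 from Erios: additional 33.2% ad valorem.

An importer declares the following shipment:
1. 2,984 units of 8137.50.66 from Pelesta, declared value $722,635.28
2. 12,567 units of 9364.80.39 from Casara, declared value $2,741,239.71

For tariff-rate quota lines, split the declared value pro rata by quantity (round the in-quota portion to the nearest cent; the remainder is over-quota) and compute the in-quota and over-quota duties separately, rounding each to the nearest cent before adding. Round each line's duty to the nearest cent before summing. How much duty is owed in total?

Line 1 (8137.50.66, Pelesta, 2,984 units, $722,635.28):
Base rate for 8137.50.66 is 30.5%.
Origin Pelesta qualifies under the Talia–Pelesta agreement and 8137.50.66 is covered: preferential rate Free applies instead.
The additional-duty order on 8137.50.66 targets Erios, not Pelesta; it does not apply.
Duty = $722,635.28 × 0% = $0.00.
Line 2 (9364.80.39, Casara, 12,567 units, $2,741,239.71):
Code 9364.80.39 is under a tariff-rate quota (threshold 4,272 units). In-quota: 4,272 units at 8%; over-quota: 8,295 units at 16.5%.
Pro-rata value split: in-quota = $2,741,239.71 × 4,272/12,567 = $931,851.36; over-quota = $2,741,239.71 − $931,851.36 = $1,809,388.35.
In-quota duty = $931,851.36 × 8% = $74,548.11. Over-quota duty = $1,809,388.35 × 16.5% = $298,549.08.
Line duty = $74,548.11 + $298,549.08 = $373,097.19.
Total = $0.00 + $373,097.19 = $373,097.19.

$373,097.19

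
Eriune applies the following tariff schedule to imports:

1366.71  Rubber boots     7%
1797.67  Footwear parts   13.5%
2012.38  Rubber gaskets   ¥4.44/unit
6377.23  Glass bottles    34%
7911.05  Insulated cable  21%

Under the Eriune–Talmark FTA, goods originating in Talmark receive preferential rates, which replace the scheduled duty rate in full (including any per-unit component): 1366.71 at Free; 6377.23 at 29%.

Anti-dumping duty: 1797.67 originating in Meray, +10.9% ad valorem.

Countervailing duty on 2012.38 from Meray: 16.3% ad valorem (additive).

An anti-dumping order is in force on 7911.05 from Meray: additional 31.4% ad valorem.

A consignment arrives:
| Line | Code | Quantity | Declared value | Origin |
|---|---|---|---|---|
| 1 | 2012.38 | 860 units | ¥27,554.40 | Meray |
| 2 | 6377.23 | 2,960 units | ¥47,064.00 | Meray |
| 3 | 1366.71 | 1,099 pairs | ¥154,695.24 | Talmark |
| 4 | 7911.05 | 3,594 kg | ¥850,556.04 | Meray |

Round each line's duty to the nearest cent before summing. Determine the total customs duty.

¥470,002.89

Line 1 (2012.38, Meray, 860 units, ¥27,554.40):
Base rate for 2012.38 is ¥4.44/unit.
Additional duty on 2012.38 from Meray: +16.3% ad valorem. Applied ad valorem rate = 16.3%.
Duty = ¥27,554.40 × 16.3% + 860 × ¥4.44 = ¥8,309.77.
Line 2 (6377.23, Meray, 2,960 units, ¥47,064.00):
Base rate for 6377.23 is 34%.
6377.23 has an FTA preferential rate, but origin Meray is not Talmark; base rate stands.
Duty = ¥47,064.00 × 34% = ¥16,001.76.
Line 3 (1366.71, Talmark, 1,099 pairs, ¥154,695.24):
Base rate for 1366.71 is 7%.
Origin Talmark qualifies under the Eriune–Talmark agreement and 1366.71 is covered: preferential rate Free applies instead.
Duty = ¥154,695.24 × 0% = ¥0.00.
Line 4 (7911.05, Meray, 3,594 kg, ¥850,556.04):
Base rate for 7911.05 is 21%.
Additional duty on 7911.05 from Meray: +31.4%. Applied ad valorem rate: 21% + 31.4% = 52.4%.
Duty = ¥850,556.04 × 52.4% = ¥445,691.36.
Total = ¥8,309.77 + ¥16,001.76 + ¥0.00 + ¥445,691.36 = ¥470,002.89.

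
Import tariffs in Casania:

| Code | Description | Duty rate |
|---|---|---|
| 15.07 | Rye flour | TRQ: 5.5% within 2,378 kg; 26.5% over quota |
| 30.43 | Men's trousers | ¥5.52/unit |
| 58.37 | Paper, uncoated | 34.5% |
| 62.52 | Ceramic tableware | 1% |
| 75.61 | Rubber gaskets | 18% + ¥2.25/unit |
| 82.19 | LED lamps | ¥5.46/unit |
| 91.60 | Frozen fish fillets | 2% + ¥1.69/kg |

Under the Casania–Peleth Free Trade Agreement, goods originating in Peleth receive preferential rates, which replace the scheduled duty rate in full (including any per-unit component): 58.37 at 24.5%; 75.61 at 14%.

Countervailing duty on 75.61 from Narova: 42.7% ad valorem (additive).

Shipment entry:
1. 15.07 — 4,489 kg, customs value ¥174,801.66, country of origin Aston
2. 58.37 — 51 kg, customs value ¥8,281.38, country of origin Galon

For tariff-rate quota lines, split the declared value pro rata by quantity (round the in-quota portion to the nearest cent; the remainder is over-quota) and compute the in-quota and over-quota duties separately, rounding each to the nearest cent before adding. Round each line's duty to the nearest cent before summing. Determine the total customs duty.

Line 1 (15.07, Aston, 4,489 kg, ¥174,801.66):
Code 15.07 is under a tariff-rate quota (threshold 2,378 kg). In-quota: 2,378 kg at 5.5%; over-quota: 2,111 kg at 26.5%.
Pro-rata value split: in-quota = ¥174,801.66 × 2,378/4,489 = ¥92,599.32; over-quota = ¥174,801.66 − ¥92,599.32 = ¥82,202.34.
In-quota duty = ¥92,599.32 × 5.5% = ¥5,092.96. Over-quota duty = ¥82,202.34 × 26.5% = ¥21,783.62.
Line duty = ¥5,092.96 + ¥21,783.62 = ¥26,876.58.
Line 2 (58.37, Galon, 51 kg, ¥8,281.38):
Base rate for 58.37 is 34.5%.
58.37 has an FTA preferential rate, but origin Galon is not Peleth; base rate stands.
Duty = ¥8,281.38 × 34.5% = ¥2,857.08.
Total = ¥26,876.58 + ¥2,857.08 = ¥29,733.66.

¥29,733.66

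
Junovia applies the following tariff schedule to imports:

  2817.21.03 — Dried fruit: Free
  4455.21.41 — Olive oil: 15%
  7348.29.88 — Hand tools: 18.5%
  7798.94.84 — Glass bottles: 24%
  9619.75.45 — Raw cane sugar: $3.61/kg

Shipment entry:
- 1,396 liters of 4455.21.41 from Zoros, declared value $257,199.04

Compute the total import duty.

$38,579.86

Line 1 (4455.21.41, Zoros, 1,396 liters, $257,199.04):
Base rate for 4455.21.41 is 15%.
Duty = $257,199.04 × 15% = $38,579.86.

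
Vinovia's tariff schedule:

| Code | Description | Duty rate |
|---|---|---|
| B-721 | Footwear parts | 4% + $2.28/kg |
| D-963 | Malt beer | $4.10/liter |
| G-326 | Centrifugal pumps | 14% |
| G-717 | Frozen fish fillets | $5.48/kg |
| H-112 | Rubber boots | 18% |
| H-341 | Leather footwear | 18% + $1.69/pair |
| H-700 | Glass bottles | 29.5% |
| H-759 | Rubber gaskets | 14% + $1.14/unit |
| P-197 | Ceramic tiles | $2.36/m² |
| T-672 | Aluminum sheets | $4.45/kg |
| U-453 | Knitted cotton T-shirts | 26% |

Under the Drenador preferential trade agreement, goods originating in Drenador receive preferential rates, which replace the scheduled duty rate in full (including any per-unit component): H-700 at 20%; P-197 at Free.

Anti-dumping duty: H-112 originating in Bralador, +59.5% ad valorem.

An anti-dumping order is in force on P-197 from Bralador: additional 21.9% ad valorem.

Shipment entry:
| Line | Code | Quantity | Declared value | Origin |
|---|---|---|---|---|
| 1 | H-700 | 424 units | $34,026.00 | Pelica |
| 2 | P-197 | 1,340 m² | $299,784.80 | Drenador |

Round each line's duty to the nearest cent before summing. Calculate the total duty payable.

$10,037.67

Line 1 (H-700, Pelica, 424 units, $34,026.00):
Base rate for H-700 is 29.5%.
H-700 has an FTA preferential rate, but origin Pelica is not Drenador; base rate stands.
Duty = $34,026.00 × 29.5% = $10,037.67.
Line 2 (P-197, Drenador, 1,340 m², $299,784.80):
Base rate for P-197 is $2.36/m².
Origin Drenador qualifies under the Vinovia–Drenador agreement and P-197 is covered: preferential rate Free applies instead.
The additional-duty order on P-197 targets Bralador, not Drenador; it does not apply.
Duty = $299,784.80 × 0% = $0.00.
Total = $10,037.67 + $0.00 = $10,037.67.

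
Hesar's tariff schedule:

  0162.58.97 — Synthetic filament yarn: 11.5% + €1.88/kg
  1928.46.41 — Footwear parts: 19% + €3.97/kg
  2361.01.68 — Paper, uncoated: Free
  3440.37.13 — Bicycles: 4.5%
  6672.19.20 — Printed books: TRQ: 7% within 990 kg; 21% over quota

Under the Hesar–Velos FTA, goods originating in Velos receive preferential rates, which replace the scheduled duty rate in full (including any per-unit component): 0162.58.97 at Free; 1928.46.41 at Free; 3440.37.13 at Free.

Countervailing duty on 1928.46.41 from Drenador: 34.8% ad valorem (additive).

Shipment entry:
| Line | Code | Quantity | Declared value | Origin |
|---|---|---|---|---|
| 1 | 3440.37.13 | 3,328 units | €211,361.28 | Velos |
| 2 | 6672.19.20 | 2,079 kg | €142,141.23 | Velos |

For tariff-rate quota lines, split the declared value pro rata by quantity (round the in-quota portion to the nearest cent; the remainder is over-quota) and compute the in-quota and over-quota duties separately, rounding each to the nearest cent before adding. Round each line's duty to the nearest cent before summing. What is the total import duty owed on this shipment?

€20,373.58

Line 1 (3440.37.13, Velos, 3,328 units, €211,361.28):
Base rate for 3440.37.13 is 4.5%.
Origin Velos qualifies under the Hesar–Velos agreement and 3440.37.13 is covered: preferential rate Free applies instead.
Duty = €211,361.28 × 0% = €0.00.
Line 2 (6672.19.20, Velos, 2,079 kg, €142,141.23):
Code 6672.19.20 is under a tariff-rate quota (threshold 990 kg). In-quota: 990 kg at 7%; over-quota: 1,089 kg at 21%.
Pro-rata value split: in-quota = €142,141.23 × 990/2,079 = €67,686.30; over-quota = €142,141.23 − €67,686.30 = €74,454.93.
In-quota duty = €67,686.30 × 7% = €4,738.04. Over-quota duty = €74,454.93 × 21% = €15,635.54.
Line duty = €4,738.04 + €15,635.54 = €20,373.58.
Total = €0.00 + €20,373.58 = €20,373.58.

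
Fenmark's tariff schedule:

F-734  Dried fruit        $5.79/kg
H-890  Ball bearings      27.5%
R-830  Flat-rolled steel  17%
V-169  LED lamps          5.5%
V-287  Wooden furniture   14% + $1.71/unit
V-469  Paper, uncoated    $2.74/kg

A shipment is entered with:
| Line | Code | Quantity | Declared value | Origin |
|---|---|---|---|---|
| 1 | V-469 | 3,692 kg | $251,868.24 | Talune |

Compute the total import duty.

$10,116.08

Line 1 (V-469, Talune, 3,692 kg, $251,868.24):
Base rate for V-469 is $2.74/kg.
Duty = 3,692 × $2.74 = $10,116.08.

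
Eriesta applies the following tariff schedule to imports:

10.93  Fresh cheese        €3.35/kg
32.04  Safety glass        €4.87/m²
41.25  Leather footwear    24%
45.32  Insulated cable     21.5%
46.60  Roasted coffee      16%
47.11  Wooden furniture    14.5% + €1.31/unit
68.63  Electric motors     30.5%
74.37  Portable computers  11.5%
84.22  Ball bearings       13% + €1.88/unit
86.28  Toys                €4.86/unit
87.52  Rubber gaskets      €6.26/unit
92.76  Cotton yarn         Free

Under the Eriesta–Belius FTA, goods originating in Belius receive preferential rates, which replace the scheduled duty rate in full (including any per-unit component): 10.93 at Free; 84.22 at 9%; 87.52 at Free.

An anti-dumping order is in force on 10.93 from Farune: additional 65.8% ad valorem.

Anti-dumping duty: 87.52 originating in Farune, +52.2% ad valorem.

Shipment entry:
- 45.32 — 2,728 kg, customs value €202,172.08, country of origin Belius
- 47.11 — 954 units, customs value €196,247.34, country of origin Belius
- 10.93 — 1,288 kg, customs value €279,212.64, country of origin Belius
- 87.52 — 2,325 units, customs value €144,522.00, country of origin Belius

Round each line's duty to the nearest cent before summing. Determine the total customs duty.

Line 1 (45.32, Belius, 2,728 kg, €202,172.08):
Base rate for 45.32 is 21.5%.
Origin Belius is the FTA partner but 45.32 is not on the preference list; base rate stands.
Duty = €202,172.08 × 21.5% = €43,467.00.
Line 2 (47.11, Belius, 954 units, €196,247.34):
Base rate for 47.11 is 14.5% + €1.31/unit.
Origin Belius is the FTA partner but 47.11 is not on the preference list; base rate stands.
Duty = €196,247.34 × 14.5% + 954 × €1.31 = €29,705.60.
Line 3 (10.93, Belius, 1,288 kg, €279,212.64):
Base rate for 10.93 is €3.35/kg.
Origin Belius qualifies under the Eriesta–Belius agreement and 10.93 is covered: preferential rate Free applies instead.
The additional-duty order on 10.93 targets Farune, not Belius; it does not apply.
Duty = €279,212.64 × 0% = €0.00.
Line 4 (87.52, Belius, 2,325 units, €144,522.00):
Base rate for 87.52 is €6.26/unit.
Origin Belius qualifies under the Eriesta–Belius agreement and 87.52 is covered: preferential rate Free applies instead.
The additional-duty order on 87.52 targets Farune, not Belius; it does not apply.
Duty = €144,522.00 × 0% = €0.00.
Total = €43,467.00 + €29,705.60 + €0.00 + €0.00 = €73,172.60.

€73,172.60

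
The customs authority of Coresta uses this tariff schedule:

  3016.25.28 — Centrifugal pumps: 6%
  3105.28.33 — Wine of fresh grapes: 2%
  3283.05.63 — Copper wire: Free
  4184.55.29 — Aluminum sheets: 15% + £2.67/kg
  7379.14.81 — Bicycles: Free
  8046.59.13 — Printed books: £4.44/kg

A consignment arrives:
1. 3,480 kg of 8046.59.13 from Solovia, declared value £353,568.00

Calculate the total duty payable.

Line 1 (8046.59.13, Solovia, 3,480 kg, £353,568.00):
Base rate for 8046.59.13 is £4.44/kg.
Duty = 3,480 × £4.44 = £15,451.20.

£15,451.20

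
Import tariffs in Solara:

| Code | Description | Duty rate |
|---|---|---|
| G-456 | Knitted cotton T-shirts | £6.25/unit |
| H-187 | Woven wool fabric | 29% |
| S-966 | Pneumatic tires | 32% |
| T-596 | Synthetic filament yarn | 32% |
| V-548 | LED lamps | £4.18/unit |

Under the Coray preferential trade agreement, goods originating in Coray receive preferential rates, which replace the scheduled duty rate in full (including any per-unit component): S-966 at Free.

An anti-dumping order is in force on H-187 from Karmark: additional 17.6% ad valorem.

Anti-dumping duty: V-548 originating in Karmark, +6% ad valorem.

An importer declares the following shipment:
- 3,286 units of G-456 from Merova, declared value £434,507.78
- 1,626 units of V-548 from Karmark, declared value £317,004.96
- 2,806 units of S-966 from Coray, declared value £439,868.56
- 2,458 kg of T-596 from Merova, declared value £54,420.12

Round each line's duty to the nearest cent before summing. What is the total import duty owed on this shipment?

£63,768.92

Line 1 (G-456, Merova, 3,286 units, £434,507.78):
Base rate for G-456 is £6.25/unit.
Duty = 3,286 × £6.25 = £20,537.50.
Line 2 (V-548, Karmark, 1,626 units, £317,004.96):
Base rate for V-548 is £4.18/unit.
Additional duty on V-548 from Karmark: +6% ad valorem. Applied ad valorem rate = 6%.
Duty = £317,004.96 × 6% + 1,626 × £4.18 = £25,816.98.
Line 3 (S-966, Coray, 2,806 units, £439,868.56):
Base rate for S-966 is 32%.
Origin Coray qualifies under the Solara–Coray agreement and S-966 is covered: preferential rate Free applies instead.
Duty = £439,868.56 × 0% = £0.00.
Line 4 (T-596, Merova, 2,458 kg, £54,420.12):
Base rate for T-596 is 32%.
Duty = £54,420.12 × 32% = £17,414.44.
Total = £20,537.50 + £25,816.98 + £0.00 + £17,414.44 = £63,768.92.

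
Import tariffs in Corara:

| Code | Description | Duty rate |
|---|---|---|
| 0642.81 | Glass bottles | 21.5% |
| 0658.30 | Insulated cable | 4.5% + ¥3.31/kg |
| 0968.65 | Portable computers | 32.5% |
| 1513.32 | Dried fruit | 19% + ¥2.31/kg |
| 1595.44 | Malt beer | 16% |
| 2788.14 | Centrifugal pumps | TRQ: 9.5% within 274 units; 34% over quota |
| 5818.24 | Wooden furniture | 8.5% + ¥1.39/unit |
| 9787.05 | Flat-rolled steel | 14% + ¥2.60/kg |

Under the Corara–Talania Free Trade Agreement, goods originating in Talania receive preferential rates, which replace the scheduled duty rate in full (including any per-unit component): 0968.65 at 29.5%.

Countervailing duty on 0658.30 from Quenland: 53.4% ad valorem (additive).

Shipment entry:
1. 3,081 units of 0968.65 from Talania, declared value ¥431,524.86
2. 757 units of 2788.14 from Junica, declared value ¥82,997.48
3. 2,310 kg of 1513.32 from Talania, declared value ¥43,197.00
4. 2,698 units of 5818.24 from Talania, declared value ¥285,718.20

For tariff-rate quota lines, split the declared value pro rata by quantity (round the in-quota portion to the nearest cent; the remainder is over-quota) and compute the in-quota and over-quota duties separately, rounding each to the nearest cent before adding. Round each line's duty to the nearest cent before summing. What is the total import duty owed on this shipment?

Line 1 (0968.65, Talania, 3,081 units, ¥431,524.86):
Base rate for 0968.65 is 32.5%.
Origin Talania qualifies under the Corara–Talania agreement and 0968.65 is covered: preferential rate 29.5% applies instead.
Duty = ¥431,524.86 × 29.5% = ¥127,299.83.
Line 2 (2788.14, Junica, 757 units, ¥82,997.48):
Code 2788.14 is under a tariff-rate quota (threshold 274 units). In-quota: 274 units at 9.5%; over-quota: 483 units at 34%.
Pro-rata value split: in-quota = ¥82,997.48 × 274/757 = ¥30,041.36; over-quota = ¥82,997.48 − ¥30,041.36 = ¥52,956.12.
In-quota duty = ¥30,041.36 × 9.5% = ¥2,853.93. Over-quota duty = ¥52,956.12 × 34% = ¥18,005.08.
Line duty = ¥2,853.93 + ¥18,005.08 = ¥20,859.01.
Line 3 (1513.32, Talania, 2,310 kg, ¥43,197.00):
Base rate for 1513.32 is 19% + ¥2.31/kg.
Origin Talania is the FTA partner but 1513.32 is not on the preference list; base rate stands.
Duty = ¥43,197.00 × 19% + 2,310 × ¥2.31 = ¥13,543.53.
Line 4 (5818.24, Talania, 2,698 units, ¥285,718.20):
Base rate for 5818.24 is 8.5% + ¥1.39/unit.
Origin Talania is the FTA partner but 5818.24 is not on the preference list; base rate stands.
Duty = ¥285,718.20 × 8.5% + 2,698 × ¥1.39 = ¥28,036.27.
Total = ¥127,299.83 + ¥20,859.01 + ¥13,543.53 + ¥28,036.27 = ¥189,738.64.

¥189,738.64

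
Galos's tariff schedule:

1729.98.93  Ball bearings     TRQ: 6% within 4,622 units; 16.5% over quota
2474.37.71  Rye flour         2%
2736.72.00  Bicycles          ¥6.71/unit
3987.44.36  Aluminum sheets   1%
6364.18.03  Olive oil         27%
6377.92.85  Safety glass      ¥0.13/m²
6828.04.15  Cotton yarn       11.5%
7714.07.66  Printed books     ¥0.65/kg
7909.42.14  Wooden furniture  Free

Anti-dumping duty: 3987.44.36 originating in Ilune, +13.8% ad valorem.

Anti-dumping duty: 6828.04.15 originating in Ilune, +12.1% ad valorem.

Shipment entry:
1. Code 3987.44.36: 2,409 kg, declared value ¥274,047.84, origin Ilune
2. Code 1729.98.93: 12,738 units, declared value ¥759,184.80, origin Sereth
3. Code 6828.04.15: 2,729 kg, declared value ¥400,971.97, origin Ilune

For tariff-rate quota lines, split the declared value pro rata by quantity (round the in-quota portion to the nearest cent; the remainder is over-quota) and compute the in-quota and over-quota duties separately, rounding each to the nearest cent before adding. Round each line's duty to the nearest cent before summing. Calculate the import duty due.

Line 1 (3987.44.36, Ilune, 2,409 kg, ¥274,047.84):
Base rate for 3987.44.36 is 1%.
Additional duty on 3987.44.36 from Ilune: +13.8%. Applied ad valorem rate: 1% + 13.8% = 14.8%.
Duty = ¥274,047.84 × 14.8% = ¥40,559.08.
Line 2 (1729.98.93, Sereth, 12,738 units, ¥759,184.80):
Code 1729.98.93 is under a tariff-rate quota (threshold 4,622 units). In-quota: 4,622 units at 6%; over-quota: 8,116 units at 16.5%.
Pro-rata value split: in-quota = ¥759,184.80 × 4,622/12,738 = ¥275,471.20; over-quota = ¥759,184.80 − ¥275,471.20 = ¥483,713.60.
In-quota duty = ¥275,471.20 × 6% = ¥16,528.27. Over-quota duty = ¥483,713.60 × 16.5% = ¥79,812.74.
Line duty = ¥16,528.27 + ¥79,812.74 = ¥96,341.01.
Line 3 (6828.04.15, Ilune, 2,729 kg, ¥400,971.97):
Base rate for 6828.04.15 is 11.5%.
Additional duty on 6828.04.15 from Ilune: +12.1%. Applied ad valorem rate: 11.5% + 12.1% = 23.6%.
Duty = ¥400,971.97 × 23.6% = ¥94,629.38.
Total = ¥40,559.08 + ¥96,341.01 + ¥94,629.38 = ¥231,529.47.

¥231,529.47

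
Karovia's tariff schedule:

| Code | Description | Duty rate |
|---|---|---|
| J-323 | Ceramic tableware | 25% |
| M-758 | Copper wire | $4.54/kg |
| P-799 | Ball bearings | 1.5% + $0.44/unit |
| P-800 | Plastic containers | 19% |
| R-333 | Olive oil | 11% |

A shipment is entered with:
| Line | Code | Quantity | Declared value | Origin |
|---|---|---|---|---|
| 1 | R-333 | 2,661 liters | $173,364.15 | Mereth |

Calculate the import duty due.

$19,070.06

Line 1 (R-333, Mereth, 2,661 liters, $173,364.15):
Base rate for R-333 is 11%.
Duty = $173,364.15 × 11% = $19,070.06.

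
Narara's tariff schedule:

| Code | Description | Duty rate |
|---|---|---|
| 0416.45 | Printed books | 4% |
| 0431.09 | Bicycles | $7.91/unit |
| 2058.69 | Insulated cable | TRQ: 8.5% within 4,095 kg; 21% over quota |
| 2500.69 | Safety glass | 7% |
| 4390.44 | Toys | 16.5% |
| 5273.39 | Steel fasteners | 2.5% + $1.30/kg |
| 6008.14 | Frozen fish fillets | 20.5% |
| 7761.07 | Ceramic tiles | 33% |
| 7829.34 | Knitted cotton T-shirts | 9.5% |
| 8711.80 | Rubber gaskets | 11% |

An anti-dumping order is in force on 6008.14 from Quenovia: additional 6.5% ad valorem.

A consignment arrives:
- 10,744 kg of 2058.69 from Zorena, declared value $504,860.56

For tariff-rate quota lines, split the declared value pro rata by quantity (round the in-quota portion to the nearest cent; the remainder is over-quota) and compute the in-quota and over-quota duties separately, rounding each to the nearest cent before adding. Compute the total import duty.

$81,967.71

Line 1 (2058.69, Zorena, 10,744 kg, $504,860.56):
Code 2058.69 is under a tariff-rate quota (threshold 4,095 kg). In-quota: 4,095 kg at 8.5%; over-quota: 6,649 kg at 21%.
Pro-rata value split: in-quota = $504,860.56 × 4,095/10,744 = $192,424.05; over-quota = $504,860.56 − $192,424.05 = $312,436.51.
In-quota duty = $192,424.05 × 8.5% = $16,356.04. Over-quota duty = $312,436.51 × 21% = $65,611.67.
Line duty = $16,356.04 + $65,611.67 = $81,967.71.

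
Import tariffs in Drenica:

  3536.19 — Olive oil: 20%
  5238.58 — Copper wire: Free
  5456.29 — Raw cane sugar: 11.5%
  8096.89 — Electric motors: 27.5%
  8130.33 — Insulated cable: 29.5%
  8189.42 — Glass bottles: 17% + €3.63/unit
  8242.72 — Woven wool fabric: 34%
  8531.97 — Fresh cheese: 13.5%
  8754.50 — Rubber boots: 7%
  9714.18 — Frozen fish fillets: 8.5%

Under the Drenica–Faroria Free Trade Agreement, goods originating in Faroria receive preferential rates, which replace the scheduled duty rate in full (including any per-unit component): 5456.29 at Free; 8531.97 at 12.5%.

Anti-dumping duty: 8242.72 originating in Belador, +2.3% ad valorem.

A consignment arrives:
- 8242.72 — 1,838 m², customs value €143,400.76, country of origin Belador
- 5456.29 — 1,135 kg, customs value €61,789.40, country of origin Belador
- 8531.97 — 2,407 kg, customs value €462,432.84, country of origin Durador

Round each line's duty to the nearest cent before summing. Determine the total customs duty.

€121,588.69

Line 1 (8242.72, Belador, 1,838 m², €143,400.76):
Base rate for 8242.72 is 34%.
Additional duty on 8242.72 from Belador: +2.3%. Applied ad valorem rate: 34% + 2.3% = 36.3%.
Duty = €143,400.76 × 36.3% = €52,054.48.
Line 2 (5456.29, Belador, 1,135 kg, €61,789.40):
Base rate for 5456.29 is 11.5%.
5456.29 has an FTA preferential rate, but origin Belador is not Faroria; base rate stands.
Duty = €61,789.40 × 11.5% = €7,105.78.
Line 3 (8531.97, Durador, 2,407 kg, €462,432.84):
Base rate for 8531.97 is 13.5%.
8531.97 has an FTA preferential rate, but origin Durador is not Faroria; base rate stands.
Duty = €462,432.84 × 13.5% = €62,428.43.
Total = €52,054.48 + €7,105.78 + €62,428.43 = €121,588.69.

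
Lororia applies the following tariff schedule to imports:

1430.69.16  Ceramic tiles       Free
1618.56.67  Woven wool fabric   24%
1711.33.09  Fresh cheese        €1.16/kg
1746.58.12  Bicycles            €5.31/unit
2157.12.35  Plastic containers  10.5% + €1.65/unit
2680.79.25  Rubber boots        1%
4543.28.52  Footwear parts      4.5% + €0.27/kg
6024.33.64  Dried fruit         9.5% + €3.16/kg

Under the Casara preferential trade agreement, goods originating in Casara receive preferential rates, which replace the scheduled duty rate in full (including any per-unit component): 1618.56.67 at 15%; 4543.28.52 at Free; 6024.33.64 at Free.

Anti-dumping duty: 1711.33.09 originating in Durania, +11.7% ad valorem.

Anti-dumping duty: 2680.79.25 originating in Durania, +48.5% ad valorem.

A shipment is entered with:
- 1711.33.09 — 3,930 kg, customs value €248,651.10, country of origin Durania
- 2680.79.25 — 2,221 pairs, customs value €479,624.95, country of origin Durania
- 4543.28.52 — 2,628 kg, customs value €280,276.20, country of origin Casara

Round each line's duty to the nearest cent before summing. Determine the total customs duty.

Line 1 (1711.33.09, Durania, 3,930 kg, €248,651.10):
Base rate for 1711.33.09 is €1.16/kg.
Additional duty on 1711.33.09 from Durania: +11.7% ad valorem. Applied ad valorem rate = 11.7%.
Duty = €248,651.10 × 11.7% + 3,930 × €1.16 = €33,650.98.
Line 2 (2680.79.25, Durania, 2,221 pairs, €479,624.95):
Base rate for 2680.79.25 is 1%.
Additional duty on 2680.79.25 from Durania: +48.5%. Applied ad valorem rate: 1% + 48.5% = 49.5%.
Duty = €479,624.95 × 49.5% = €237,414.35.
Line 3 (4543.28.52, Casara, 2,628 kg, €280,276.20):
Base rate for 4543.28.52 is 4.5% + €0.27/kg.
Origin Casara qualifies under the Lororia–Casara agreement and 4543.28.52 is covered: preferential rate Free applies instead.
Duty = €280,276.20 × 0% = €0.00.
Total = €33,650.98 + €237,414.35 + €0.00 = €271,065.33.

€271,065.33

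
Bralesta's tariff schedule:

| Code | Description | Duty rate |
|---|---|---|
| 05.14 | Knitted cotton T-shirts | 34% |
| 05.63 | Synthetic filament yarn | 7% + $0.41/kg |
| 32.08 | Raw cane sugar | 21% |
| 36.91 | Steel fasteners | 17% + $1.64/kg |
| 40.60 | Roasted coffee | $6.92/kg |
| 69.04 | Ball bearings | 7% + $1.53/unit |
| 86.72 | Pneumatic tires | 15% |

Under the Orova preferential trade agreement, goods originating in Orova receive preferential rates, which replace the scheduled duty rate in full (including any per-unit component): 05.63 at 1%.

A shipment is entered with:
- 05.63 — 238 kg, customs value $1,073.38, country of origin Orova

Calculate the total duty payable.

Line 1 (05.63, Orova, 238 kg, $1,073.38):
Base rate for 05.63 is 7% + $0.41/kg.
Origin Orova qualifies under the Bralesta–Orova agreement and 05.63 is covered: preferential rate 1% applies instead.
Duty = $1,073.38 × 1% = $10.73.

$10.73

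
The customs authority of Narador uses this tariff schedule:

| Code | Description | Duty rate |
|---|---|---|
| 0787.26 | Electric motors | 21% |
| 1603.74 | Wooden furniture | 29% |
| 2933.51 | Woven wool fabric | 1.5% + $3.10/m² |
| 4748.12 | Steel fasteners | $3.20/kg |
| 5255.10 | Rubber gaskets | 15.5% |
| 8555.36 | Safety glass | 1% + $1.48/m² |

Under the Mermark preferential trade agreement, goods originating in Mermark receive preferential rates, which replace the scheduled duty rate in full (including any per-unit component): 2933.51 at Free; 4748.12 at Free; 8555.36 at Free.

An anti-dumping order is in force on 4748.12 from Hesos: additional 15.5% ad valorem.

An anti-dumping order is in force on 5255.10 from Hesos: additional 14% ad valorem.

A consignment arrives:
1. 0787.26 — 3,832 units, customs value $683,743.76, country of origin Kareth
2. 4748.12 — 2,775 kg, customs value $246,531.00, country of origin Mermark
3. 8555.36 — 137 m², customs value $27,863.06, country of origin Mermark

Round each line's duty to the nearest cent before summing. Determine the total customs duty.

$143,586.19

Line 1 (0787.26, Kareth, 3,832 units, $683,743.76):
Base rate for 0787.26 is 21%.
Duty = $683,743.76 × 21% = $143,586.19.
Line 2 (4748.12, Mermark, 2,775 kg, $246,531.00):
Base rate for 4748.12 is $3.20/kg.
Origin Mermark qualifies under the Narador–Mermark agreement and 4748.12 is covered: preferential rate Free applies instead.
The additional-duty order on 4748.12 targets Hesos, not Mermark; it does not apply.
Duty = $246,531.00 × 0% = $0.00.
Line 3 (8555.36, Mermark, 137 m², $27,863.06):
Base rate for 8555.36 is 1% + $1.48/m².
Origin Mermark qualifies under the Narador–Mermark agreement and 8555.36 is covered: preferential rate Free applies instead.
Duty = $27,863.06 × 0% = $0.00.
Total = $143,586.19 + $0.00 + $0.00 = $143,586.19.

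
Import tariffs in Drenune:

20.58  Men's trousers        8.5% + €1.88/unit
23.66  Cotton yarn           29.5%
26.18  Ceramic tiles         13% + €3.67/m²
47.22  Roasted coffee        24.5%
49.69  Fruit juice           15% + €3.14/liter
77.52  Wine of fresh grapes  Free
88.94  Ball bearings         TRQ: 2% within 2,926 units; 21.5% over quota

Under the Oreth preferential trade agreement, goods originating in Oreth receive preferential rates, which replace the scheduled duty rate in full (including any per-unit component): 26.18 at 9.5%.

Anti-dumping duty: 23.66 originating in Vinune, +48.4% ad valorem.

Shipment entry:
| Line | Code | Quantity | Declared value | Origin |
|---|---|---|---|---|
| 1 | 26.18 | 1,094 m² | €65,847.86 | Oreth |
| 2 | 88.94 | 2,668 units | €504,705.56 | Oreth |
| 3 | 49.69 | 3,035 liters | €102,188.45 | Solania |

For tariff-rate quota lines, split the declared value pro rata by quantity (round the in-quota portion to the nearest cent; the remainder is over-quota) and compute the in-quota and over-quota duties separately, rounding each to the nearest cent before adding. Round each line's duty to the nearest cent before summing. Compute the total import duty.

€41,207.83

Line 1 (26.18, Oreth, 1,094 m², €65,847.86):
Base rate for 26.18 is 13% + €3.67/m².
Origin Oreth qualifies under the Drenune–Oreth agreement and 26.18 is covered: preferential rate 9.5% applies instead.
Duty = €65,847.86 × 9.5% = €6,255.55.
Line 2 (88.94, Oreth, 2,668 units, €504,705.56):
Code 88.94 is under a tariff-rate quota (threshold 2,926 units). Quantity 2,668 units is within the quota, so the in-quota rate 2% applies to the full value.
Duty = €504,705.56 × 2% = €10,094.11.
Line 3 (49.69, Solania, 3,035 liters, €102,188.45):
Base rate for 49.69 is 15% + €3.14/liter.
Duty = €102,188.45 × 15% + 3,035 × €3.14 = €24,858.17.
Total = €6,255.55 + €10,094.11 + €24,858.17 = €41,207.83.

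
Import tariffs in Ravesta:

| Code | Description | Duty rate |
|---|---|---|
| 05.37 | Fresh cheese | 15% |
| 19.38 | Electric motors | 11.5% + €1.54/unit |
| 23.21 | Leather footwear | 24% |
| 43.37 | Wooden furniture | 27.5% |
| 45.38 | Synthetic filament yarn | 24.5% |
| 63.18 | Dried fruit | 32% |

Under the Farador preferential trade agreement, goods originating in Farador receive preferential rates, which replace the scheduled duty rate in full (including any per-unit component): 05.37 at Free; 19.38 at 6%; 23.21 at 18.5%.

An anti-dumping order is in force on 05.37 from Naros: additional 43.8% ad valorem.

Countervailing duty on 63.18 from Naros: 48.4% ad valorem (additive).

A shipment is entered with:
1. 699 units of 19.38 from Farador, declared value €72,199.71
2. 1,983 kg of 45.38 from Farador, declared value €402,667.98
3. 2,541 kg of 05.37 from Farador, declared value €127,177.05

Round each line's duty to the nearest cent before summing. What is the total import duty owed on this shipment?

€102,985.64

Line 1 (19.38, Farador, 699 units, €72,199.71):
Base rate for 19.38 is 11.5% + €1.54/unit.
Origin Farador qualifies under the Ravesta–Farador agreement and 19.38 is covered: preferential rate 6% applies instead.
Duty = €72,199.71 × 6% = €4,331.98.
Line 2 (45.38, Farador, 1,983 kg, €402,667.98):
Base rate for 45.38 is 24.5%.
Origin Farador is the FTA partner but 45.38 is not on the preference list; base rate stands.
Duty = €402,667.98 × 24.5% = €98,653.66.
Line 3 (05.37, Farador, 2,541 kg, €127,177.05):
Base rate for 05.37 is 15%.
Origin Farador qualifies under the Ravesta–Farador agreement and 05.37 is covered: preferential rate Free applies instead.
The additional-duty order on 05.37 targets Naros, not Farador; it does not apply.
Duty = €127,177.05 × 0% = €0.00.
Total = €4,331.98 + €98,653.66 + €0.00 = €102,985.64.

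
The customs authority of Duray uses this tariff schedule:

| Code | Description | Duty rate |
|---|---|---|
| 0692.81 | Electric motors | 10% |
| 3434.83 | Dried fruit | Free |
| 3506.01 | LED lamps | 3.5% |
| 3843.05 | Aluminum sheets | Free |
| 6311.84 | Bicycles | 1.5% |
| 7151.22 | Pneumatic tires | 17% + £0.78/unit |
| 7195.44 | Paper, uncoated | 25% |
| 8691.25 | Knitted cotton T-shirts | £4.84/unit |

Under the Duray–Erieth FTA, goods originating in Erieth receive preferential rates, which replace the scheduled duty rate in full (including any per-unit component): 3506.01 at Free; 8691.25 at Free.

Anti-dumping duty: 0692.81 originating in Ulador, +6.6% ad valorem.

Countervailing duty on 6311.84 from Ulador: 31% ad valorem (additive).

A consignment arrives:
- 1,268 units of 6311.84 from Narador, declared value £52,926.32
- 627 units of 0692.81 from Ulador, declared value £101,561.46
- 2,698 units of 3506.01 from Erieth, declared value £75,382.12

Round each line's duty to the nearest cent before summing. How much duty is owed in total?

£17,653.09

Line 1 (6311.84, Narador, 1,268 units, £52,926.32):
Base rate for 6311.84 is 1.5%.
The additional-duty order on 6311.84 targets Ulador, not Narador; it does not apply.
Duty = £52,926.32 × 1.5% = £793.89.
Line 2 (0692.81, Ulador, 627 units, £101,561.46):
Base rate for 0692.81 is 10%.
Additional duty on 0692.81 from Ulador: +6.6%. Applied ad valorem rate: 10% + 6.6% = 16.6%.
Duty = £101,561.46 × 16.6% = £16,859.20.
Line 3 (3506.01, Erieth, 2,698 units, £75,382.12):
Base rate for 3506.01 is 3.5%.
Origin Erieth qualifies under the Duray–Erieth agreement and 3506.01 is covered: preferential rate Free applies instead.
Duty = £75,382.12 × 0% = £0.00.
Total = £793.89 + £16,859.20 + £0.00 = £17,653.09.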